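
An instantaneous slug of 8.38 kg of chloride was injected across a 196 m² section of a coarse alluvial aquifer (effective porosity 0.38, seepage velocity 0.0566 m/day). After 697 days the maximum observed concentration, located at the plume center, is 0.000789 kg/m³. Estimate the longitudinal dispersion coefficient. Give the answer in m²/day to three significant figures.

At the plume center C_max = M/(n_e·A·√(4πDt)), so D = M²/(4πt·(n_e·A·C_max)²).
n_e·A·C_max = 0.38 × 196 × 0.000789 = 0.05876 kg/m.
D = 8.38²/(4π × 697 × 0.05876²) = 2.32 m²/day.

2.32 m²/day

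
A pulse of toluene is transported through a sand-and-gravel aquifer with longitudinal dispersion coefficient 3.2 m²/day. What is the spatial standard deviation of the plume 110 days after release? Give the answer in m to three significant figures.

Dispersive spreading gives a Gaussian with σ² = 2Dt; advection only shifts the center.
σ = √(2 × 3.2 × 110) = 26.5 m.

26.5 m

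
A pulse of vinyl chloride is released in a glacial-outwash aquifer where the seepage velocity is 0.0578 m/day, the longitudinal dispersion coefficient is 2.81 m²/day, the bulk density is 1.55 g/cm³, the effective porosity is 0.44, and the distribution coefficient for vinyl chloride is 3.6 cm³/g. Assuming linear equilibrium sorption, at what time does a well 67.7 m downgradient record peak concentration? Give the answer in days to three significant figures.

Retardation factor R = 1 + ρ_b·K_d/n = 1 + 1.55 × 3.6/0.44 = 13.68.
Sorption retards both mechanisms: v_R = v/R = 0.004225 m/day, D_R = D/R = 0.2054 m²/day.
Peak time from v_R²t² + 2D_R t − x² = 0: t = (√(D_R² + v_R²x²) − D_R)/v_R².
√(D_R² + v_R²x²) = √(0.2054² + 0.004225² × 67.7²) = 0.3521; v_R² = 1.785e-05.
t = (0.3521 − 0.2054)/1.785e-05 = 8220 days.

8220 days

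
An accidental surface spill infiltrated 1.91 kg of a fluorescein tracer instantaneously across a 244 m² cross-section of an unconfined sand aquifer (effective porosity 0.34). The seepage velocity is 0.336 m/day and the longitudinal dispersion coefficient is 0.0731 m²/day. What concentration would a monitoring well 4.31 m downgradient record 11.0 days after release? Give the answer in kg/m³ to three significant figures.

0.00644 kg/m³

For an instantaneous plane source, C(x,t) = M/(n_e·A·√(4πDt)) · exp(−(x−vt)²/(4Dt)), with n_e·A the pore (flow) area.
Plume center vt = 0.336 × 11.0 = 3.696 m, so the well at 4.31 m is 0.614 m downgradient of the peak.
√(4πDt) = 3.179 m, giving peak height M/(n_e·A·√(4πDt)) = 1.91/(0.34 × 244 × 3.179) = 0.007242 kg/m³.
(x−vt)²/(4Dt) = (0.614)²/(4 × 0.0731 × 11.0) = 0.1172; exp(−0.1172) = 0.8894.
C = 0.007242 × 0.8894 = 0.00644 kg/m³.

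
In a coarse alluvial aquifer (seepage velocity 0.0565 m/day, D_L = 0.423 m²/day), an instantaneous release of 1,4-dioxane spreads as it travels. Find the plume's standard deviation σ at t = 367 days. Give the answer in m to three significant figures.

17.6 m

Dispersive spreading gives a Gaussian with σ² = 2Dt; advection only shifts the center.
σ = √(2 × 0.423 × 367) = 17.6 m.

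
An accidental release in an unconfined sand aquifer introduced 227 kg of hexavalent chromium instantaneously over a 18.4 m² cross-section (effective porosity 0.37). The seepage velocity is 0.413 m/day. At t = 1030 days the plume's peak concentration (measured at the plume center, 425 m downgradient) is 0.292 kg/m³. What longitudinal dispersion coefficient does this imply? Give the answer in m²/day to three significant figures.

1.01 m²/day

At the plume center C_max = M/(n_e·A·√(4πDt)), so D = M²/(4πt·(n_e·A·C_max)²).
n_e·A·C_max = 0.37 × 18.4 × 0.292 = 1.988 kg/m.
D = 227²/(4π × 1030 × 1.988²) = 1.01 m²/day.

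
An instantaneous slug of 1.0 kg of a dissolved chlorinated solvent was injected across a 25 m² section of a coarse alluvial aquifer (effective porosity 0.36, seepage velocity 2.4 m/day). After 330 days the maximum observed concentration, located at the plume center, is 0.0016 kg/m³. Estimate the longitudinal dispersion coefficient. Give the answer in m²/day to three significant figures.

At the plume center C_max = M/(n_e·A·√(4πDt)), so D = M²/(4πt·(n_e·A·C_max)²).
n_e·A·C_max = 0.36 × 25 × 0.0016 = 0.01440 kg/m.
D = 1.0²/(4π × 330 × 0.01440²) = 1.16 m²/day.

1.16 m²/day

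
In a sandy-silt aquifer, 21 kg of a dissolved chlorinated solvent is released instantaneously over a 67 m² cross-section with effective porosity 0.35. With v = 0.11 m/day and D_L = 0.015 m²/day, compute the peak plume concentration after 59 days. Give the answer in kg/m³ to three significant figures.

The peak of an instantaneous 1D plume sits at x = vt; there the Gaussian factor is 1 and C_max = M/(n_e·A·√(4πDt)), where n_e·A is the pore area the mass is dissolved in.
√(4πDt) = √(4π × 0.015 × 59) = 3.335 m, so C_max = 21/(0.35 × 67 × 3.335) = 0.269 kg/m³.

0.269 kg/m³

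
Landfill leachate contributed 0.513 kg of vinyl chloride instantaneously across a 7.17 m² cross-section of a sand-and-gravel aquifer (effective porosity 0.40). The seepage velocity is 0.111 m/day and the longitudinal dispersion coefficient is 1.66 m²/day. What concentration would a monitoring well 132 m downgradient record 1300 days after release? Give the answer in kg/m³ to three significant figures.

0.00107 kg/m³

For an instantaneous plane source, C(x,t) = M/(n_e·A·√(4πDt)) · exp(−(x−vt)²/(4Dt)), with n_e·A the pore (flow) area.
Plume center vt = 0.111 × 1300 = 144.3 m, so the well at 132 m is 12.3 m upgradient of the peak.
√(4πDt) = 164.7 m, giving peak height M/(n_e·A·√(4πDt)) = 0.513/(0.40 × 7.17 × 164.7) = 0.001086 kg/m³.
(x−vt)²/(4Dt) = (-12.3)²/(4 × 1.66 × 1300) = 0.01753; exp(−0.01753) = 0.9826.
C = 0.001086 × 0.9826 = 0.00107 kg/m³.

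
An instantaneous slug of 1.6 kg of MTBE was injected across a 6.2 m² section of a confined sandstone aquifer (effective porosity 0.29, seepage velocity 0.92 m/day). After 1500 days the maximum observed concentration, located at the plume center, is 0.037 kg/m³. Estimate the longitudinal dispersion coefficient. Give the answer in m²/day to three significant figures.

At the plume center C_max = M/(n_e·A·√(4πDt)), so D = M²/(4πt·(n_e·A·C_max)²).
n_e·A·C_max = 0.29 × 6.2 × 0.037 = 0.06653 kg/m.
D = 1.6²/(4π × 1500 × 0.06653²) = 0.0307 m²/day.

0.0307 m²/day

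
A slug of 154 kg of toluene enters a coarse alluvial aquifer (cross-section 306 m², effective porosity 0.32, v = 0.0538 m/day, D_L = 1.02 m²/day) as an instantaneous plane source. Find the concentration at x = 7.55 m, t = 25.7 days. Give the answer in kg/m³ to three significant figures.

For an instantaneous plane source, C(x,t) = M/(n_e·A·√(4πDt)) · exp(−(x−vt)²/(4Dt)), with n_e·A the pore (flow) area.
Plume center vt = 0.0538 × 25.7 = 1.38266 m, so the well at 7.55 m is 6.16734 m downgradient of the peak.
√(4πDt) = 18.15 m, giving peak height M/(n_e·A·√(4πDt)) = 154/(0.32 × 306 × 18.15) = 0.08665 kg/m³.
(x−vt)²/(4Dt) = (6.16734)²/(4 × 1.02 × 25.7) = 0.3627; exp(−0.3627) = 0.6958.
C = 0.08665 × 0.6958 = 0.0603 kg/m³.

0.0603 kg/m³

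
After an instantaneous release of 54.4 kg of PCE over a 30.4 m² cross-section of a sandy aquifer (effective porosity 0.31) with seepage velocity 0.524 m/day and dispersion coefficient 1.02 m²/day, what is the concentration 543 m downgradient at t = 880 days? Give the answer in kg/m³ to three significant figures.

For an instantaneous plane source, C(x,t) = M/(n_e·A·√(4πDt)) · exp(−(x−vt)²/(4Dt)), with n_e·A the pore (flow) area.
Plume center vt = 0.524 × 880 = 461.12 m, so the well at 543 m is 81.88 m downgradient of the peak.
√(4πDt) = 106.2 m, giving peak height M/(n_e·A·√(4πDt)) = 54.4/(0.31 × 30.4 × 106.2) = 0.05435 kg/m³.
(x−vt)²/(4Dt) = (81.88)²/(4 × 1.02 × 880) = 1.867; exp(−1.867) = 0.1546.
C = 0.05435 × 0.1546 = 0.00840 kg/m³.

0.00840 kg/m³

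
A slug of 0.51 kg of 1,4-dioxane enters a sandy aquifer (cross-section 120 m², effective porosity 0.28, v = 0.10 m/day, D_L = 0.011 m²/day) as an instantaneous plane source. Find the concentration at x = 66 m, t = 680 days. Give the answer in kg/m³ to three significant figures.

0.00137 kg/m³

For an instantaneous plane source, C(x,t) = M/(n_e·A·√(4πDt)) · exp(−(x−vt)²/(4Dt)), with n_e·A the pore (flow) area.
Plume center vt = 0.10 × 680 = 68 m, so the well at 66 m is 2 m upgradient of the peak.
√(4πDt) = 9.695 m, giving peak height M/(n_e·A·√(4πDt)) = 0.51/(0.28 × 120 × 9.695) = 0.001566 kg/m³.
(x−vt)²/(4Dt) = (-2)²/(4 × 0.011 × 680) = 0.1337; exp(−0.1337) = 0.8749.
C = 0.001566 × 0.8749 = 0.00137 kg/m³.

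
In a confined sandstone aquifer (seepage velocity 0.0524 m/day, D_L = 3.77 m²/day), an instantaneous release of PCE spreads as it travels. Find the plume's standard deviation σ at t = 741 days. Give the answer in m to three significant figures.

74.7 m

Dispersive spreading gives a Gaussian with σ² = 2Dt; advection only shifts the center.
σ = √(2 × 3.77 × 741) = 74.7 m.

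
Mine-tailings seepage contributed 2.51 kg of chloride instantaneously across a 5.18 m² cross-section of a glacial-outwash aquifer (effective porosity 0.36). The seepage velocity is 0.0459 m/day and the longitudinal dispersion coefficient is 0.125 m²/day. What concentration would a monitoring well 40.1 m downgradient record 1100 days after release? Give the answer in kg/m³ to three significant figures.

For an instantaneous plane source, C(x,t) = M/(n_e·A·√(4πDt)) · exp(−(x−vt)²/(4Dt)), with n_e·A the pore (flow) area.
Plume center vt = 0.0459 × 1100 = 50.49 m, so the well at 40.1 m is 10.39 m upgradient of the peak.
√(4πDt) = 41.57 m, giving peak height M/(n_e·A·√(4πDt)) = 2.51/(0.36 × 5.18 × 41.57) = 0.03238 kg/m³.
(x−vt)²/(4Dt) = (-10.39)²/(4 × 0.125 × 1100) = 0.1963; exp(−0.1963) = 0.8218.
C = 0.03238 × 0.8218 = 0.0266 kg/m³.

0.0266 kg/m³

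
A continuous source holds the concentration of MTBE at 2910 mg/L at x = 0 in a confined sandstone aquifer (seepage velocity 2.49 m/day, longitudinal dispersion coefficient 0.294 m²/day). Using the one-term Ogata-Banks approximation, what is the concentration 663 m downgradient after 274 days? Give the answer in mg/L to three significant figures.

2720 mg/L

For a continuous step input, C/C₀ ≈ ½·erfc((x−vt)/(2√(Dt))).
vt = 2.49 × 274 = 682.26 m and 2√(Dt) = 2√(0.294 × 274) = 17.95 m.
Argument (x−vt)/(2√(Dt)) = (663 − 682.26)/17.95 = -1.073; ½·erfc(-1.073) = 0.9354.
C = 2910 × 0.9354 = 2720 mg/L.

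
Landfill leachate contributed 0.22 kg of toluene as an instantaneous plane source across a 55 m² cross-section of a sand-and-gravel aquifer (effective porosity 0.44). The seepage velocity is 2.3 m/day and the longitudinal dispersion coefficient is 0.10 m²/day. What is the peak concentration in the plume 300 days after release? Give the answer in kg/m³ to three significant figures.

The peak of an instantaneous 1D plume sits at x = vt; there the Gaussian factor is 1 and C_max = M/(n_e·A·√(4πDt)), where n_e·A is the pore area the mass is dissolved in.
√(4πDt) = √(4π × 0.10 × 300) = 19.42 m, so C_max = 0.22/(0.44 × 55 × 19.42) = 0.000468 kg/m³.

0.000468 kg/m³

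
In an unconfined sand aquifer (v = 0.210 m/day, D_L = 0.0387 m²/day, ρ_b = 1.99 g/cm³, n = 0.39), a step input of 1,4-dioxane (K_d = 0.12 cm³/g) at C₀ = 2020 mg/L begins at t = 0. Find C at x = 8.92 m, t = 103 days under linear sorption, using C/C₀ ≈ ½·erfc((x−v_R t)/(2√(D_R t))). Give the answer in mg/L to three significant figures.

1980 mg/L

Retardation factor R = 1 + ρ_b·K_d/n = 1 + 1.99 × 0.12/0.39 = 1.612.
Sorption retards both mechanisms: v_R = v/R = 0.1303 m/day, D_R = D/R = 0.02401 m²/day.
v_R·t = 0.1303 × 103 = 13.4209 m; 2√(D_R t) = 3.145 m; argument = (8.92 − 13.4209)/3.145 = -1.431.
C = C₀ × ½·erfc(-1.431) = 2020 × 0.9785 = 1980 mg/L.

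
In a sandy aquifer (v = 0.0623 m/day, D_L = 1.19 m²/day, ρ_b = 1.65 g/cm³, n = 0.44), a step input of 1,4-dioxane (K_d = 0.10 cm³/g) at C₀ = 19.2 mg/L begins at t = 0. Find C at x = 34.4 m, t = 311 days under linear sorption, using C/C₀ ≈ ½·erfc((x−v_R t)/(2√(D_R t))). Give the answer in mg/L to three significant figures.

Retardation factor R = 1 + ρ_b·K_d/n = 1 + 1.65 × 0.10/0.44 = 1.375.
Sorption retards both mechanisms: v_R = v/R = 0.04531 m/day, D_R = D/R = 0.8655 m²/day.
v_R·t = 0.04531 × 311 = 14.09141 m; 2√(D_R t) = 32.81 m; argument = (34.4 − 14.09141)/32.81 = 0.6190.
C = C₀ × ½·erfc(0.6190) = 19.2 × 0.1907 = 3.66 mg/L.

3.66 mg/L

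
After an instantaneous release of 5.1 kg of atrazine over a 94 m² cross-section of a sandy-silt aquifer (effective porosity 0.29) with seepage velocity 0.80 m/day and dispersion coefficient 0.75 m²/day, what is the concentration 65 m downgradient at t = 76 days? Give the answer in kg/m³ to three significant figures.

0.00647 kg/m³

For an instantaneous plane source, C(x,t) = M/(n_e·A·√(4πDt)) · exp(−(x−vt)²/(4Dt)), with n_e·A the pore (flow) area.
Plume center vt = 0.80 × 76 = 60.8 m, so the well at 65 m is 4.2 m downgradient of the peak.
√(4πDt) = 26.76 m, giving peak height M/(n_e·A·√(4πDt)) = 5.1/(0.29 × 94 × 26.76) = 0.006991 kg/m³.
(x−vt)²/(4Dt) = (4.2)²/(4 × 0.75 × 76) = 0.07737; exp(−0.07737) = 0.9255.
C = 0.006991 × 0.9255 = 0.00647 kg/m³.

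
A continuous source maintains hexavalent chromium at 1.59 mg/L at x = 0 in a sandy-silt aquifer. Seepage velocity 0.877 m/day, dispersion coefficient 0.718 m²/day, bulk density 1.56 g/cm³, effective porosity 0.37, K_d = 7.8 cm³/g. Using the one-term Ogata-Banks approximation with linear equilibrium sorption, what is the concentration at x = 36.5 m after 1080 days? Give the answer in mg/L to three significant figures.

Retardation factor R = 1 + ρ_b·K_d/n = 1 + 1.56 × 7.8/0.37 = 33.89.
Sorption retards both mechanisms: v_R = v/R = 0.02588 m/day, D_R = D/R = 0.02119 m²/day.
v_R·t = 0.02588 × 1080 = 27.9504 m; 2√(D_R t) = 9.568 m; argument = (36.5 − 27.9504)/9.568 = 0.8936.
C = C₀ × ½·erfc(0.8936) = 1.59 × 0.1032 = 0.164 mg/L.

0.164 mg/L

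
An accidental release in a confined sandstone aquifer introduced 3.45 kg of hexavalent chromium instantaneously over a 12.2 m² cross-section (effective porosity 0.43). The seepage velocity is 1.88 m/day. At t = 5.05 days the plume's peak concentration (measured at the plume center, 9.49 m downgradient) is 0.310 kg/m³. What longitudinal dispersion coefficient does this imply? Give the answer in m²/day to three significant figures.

At the plume center C_max = M/(n_e·A·√(4πDt)), so D = M²/(4πt·(n_e·A·C_max)²).
n_e·A·C_max = 0.43 × 12.2 × 0.310 = 1.626 kg/m.
D = 3.45²/(4π × 5.05 × 1.626²) = 0.0709 m²/day.

0.0709 m²/day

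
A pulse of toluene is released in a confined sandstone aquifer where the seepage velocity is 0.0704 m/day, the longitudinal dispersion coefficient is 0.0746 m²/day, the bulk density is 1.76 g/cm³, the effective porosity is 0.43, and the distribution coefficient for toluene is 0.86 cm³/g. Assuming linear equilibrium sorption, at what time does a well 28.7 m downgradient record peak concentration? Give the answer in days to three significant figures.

Retardation factor R = 1 + ρ_b·K_d/n = 1 + 1.76 × 0.86/0.43 = 4.520.
Sorption retards both mechanisms: v_R = v/R = 0.01558 m/day, D_R = D/R = 0.01650 m²/day.
Peak time from v_R²t² + 2D_R t − x² = 0: t = (√(D_R² + v_R²x²) − D_R)/v_R².
√(D_R² + v_R²x²) = √(0.01650² + 0.01558² × 28.7²) = 0.4475; v_R² = 0.0002427.
t = (0.4475 − 0.01650)/0.0002427 = 1780 days.

1780 days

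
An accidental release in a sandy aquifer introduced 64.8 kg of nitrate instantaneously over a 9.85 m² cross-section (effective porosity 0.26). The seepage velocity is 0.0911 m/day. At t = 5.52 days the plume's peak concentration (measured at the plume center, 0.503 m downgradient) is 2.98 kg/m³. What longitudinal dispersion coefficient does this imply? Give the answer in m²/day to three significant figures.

1.04 m²/day

At the plume center C_max = M/(n_e·A·√(4πDt)), so D = M²/(4πt·(n_e·A·C_max)²).
n_e·A·C_max = 0.26 × 9.85 × 2.98 = 7.632 kg/m.
D = 64.8²/(4π × 5.52 × 7.632²) = 1.04 m²/day.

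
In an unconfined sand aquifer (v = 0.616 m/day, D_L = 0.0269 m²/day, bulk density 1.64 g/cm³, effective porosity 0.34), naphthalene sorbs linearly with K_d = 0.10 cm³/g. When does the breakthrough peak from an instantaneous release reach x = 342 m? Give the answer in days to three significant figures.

823 days

Retardation factor R = 1 + ρ_b·K_d/n = 1 + 1.64 × 0.10/0.34 = 1.482.
Sorption retards both mechanisms: v_R = v/R = 0.4157 m/day, D_R = D/R = 0.01815 m²/day.
Peak time from v_R²t² + 2D_R t − x² = 0: t = (√(D_R² + v_R²x²) − D_R)/v_R².
√(D_R² + v_R²x²) = √(0.01815² + 0.4157² × 342²) = 142.2; v_R² = 0.1728.
t = (142.2 − 0.01815)/0.1728 = 823 days.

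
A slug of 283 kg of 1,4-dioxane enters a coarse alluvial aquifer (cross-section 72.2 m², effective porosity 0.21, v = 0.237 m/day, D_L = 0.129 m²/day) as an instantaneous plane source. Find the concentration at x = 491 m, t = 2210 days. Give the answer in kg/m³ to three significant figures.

For an instantaneous plane source, C(x,t) = M/(n_e·A·√(4πDt)) · exp(−(x−vt)²/(4Dt)), with n_e·A the pore (flow) area.
Plume center vt = 0.237 × 2210 = 523.77 m, so the well at 491 m is 32.77 m upgradient of the peak.
√(4πDt) = 59.85 m, giving peak height M/(n_e·A·√(4πDt)) = 283/(0.21 × 72.2 × 59.85) = 0.3119 kg/m³.
(x−vt)²/(4Dt) = (-32.77)²/(4 × 0.129 × 2210) = 0.9417; exp(−0.9417) = 0.3900.
C = 0.3119 × 0.3900 = 0.122 kg/m³.

0.122 kg/m³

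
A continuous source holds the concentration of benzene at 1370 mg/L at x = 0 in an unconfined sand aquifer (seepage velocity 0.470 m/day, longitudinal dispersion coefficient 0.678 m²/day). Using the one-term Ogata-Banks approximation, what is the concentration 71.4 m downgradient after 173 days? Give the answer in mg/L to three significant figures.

1020 mg/L

For a continuous step input, C/C₀ ≈ ½·erfc((x−vt)/(2√(Dt))).
vt = 0.470 × 173 = 81.31 m and 2√(Dt) = 2√(0.678 × 173) = 21.66 m.
Argument (x−vt)/(2√(Dt)) = (71.4 − 81.31)/21.66 = -0.4575; ½·erfc(-0.4575) = 0.7412.
C = 1370 × 0.7412 = 1020 mg/L.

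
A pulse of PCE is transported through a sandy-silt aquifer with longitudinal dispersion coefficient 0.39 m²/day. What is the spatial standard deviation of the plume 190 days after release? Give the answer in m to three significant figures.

Dispersive spreading gives a Gaussian with σ² = 2Dt; advection only shifts the center.
σ = √(2 × 0.39 × 190) = 12.2 m.

12.2 m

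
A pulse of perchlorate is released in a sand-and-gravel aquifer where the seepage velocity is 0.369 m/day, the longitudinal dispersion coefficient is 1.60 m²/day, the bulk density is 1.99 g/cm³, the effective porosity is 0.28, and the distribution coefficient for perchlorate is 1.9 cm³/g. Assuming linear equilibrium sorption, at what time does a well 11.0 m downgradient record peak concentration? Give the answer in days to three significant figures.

Retardation factor R = 1 + ρ_b·K_d/n = 1 + 1.99 × 1.9/0.28 = 14.50.
Sorption retards both mechanisms: v_R = v/R = 0.02545 m/day, D_R = D/R = 0.1103 m²/day.
Peak time from v_R²t² + 2D_R t − x² = 0: t = (√(D_R² + v_R²x²) − D_R)/v_R².
√(D_R² + v_R²x²) = √(0.1103² + 0.02545² × 11.0²) = 0.3009; v_R² = 0.0006477.
t = (0.3009 − 0.1103)/0.0006477 = 294 days.

294 days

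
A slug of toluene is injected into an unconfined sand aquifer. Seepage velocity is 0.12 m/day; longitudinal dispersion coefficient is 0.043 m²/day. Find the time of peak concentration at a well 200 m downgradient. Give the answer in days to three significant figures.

1660 days

For the 1D instantaneous-source solution, setting ∂C/∂t = 0 at fixed x gives v²t² + 2Dt − x² = 0, so t = (√(D² + v²x²) − D)/v².
√(D² + v²x²) = √(0.043² + 0.12² × 200²) = 24.00; v² = 0.0144.
t = (24.00 − 0.043)/0.0144 = 1660 days (vs. the pure-advection estimate x/v = 1670 d).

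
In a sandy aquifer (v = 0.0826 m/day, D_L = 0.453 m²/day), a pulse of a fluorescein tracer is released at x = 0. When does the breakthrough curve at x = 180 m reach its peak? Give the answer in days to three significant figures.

For the 1D instantaneous-source solution, setting ∂C/∂t = 0 at fixed x gives v²t² + 2Dt − x² = 0, so t = (√(D² + v²x²) − D)/v².
√(D² + v²x²) = √(0.453² + 0.0826² × 180²) = 14.87; v² = 0.00682276.
t = (14.87 − 0.453)/0.00682276 = 2110 days (vs. the pure-advection estimate x/v = 2180 d).

2110 days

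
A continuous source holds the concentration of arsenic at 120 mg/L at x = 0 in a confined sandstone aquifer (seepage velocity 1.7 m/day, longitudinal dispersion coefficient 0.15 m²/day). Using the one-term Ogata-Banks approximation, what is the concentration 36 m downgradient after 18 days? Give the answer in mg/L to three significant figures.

For a continuous step input, C/C₀ ≈ ½·erfc((x−vt)/(2√(Dt))).
vt = 1.7 × 18 = 30.6 m and 2√(Dt) = 2√(0.15 × 18) = 3.286 m.
Argument (x−vt)/(2√(Dt)) = (36 − 30.6)/3.286 = 1.643; ½·erfc(1.643) = 0.01007.
C = 120 × 0.01007 = 1.21 mg/L.

1.21 mg/L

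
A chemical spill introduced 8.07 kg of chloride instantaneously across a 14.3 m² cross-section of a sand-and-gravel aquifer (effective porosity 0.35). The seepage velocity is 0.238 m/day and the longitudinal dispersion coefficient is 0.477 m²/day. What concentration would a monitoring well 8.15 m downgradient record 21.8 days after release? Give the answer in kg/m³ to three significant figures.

For an instantaneous plane source, C(x,t) = M/(n_e·A·√(4πDt)) · exp(−(x−vt)²/(4Dt)), with n_e·A the pore (flow) area.
Plume center vt = 0.238 × 21.8 = 5.1884 m, so the well at 8.15 m is 2.9616 m downgradient of the peak.
√(4πDt) = 11.43 m, giving peak height M/(n_e·A·√(4πDt)) = 8.07/(0.35 × 14.3 × 11.43) = 0.1411 kg/m³.
(x−vt)²/(4Dt) = (2.9616)²/(4 × 0.477 × 21.8) = 0.2109; exp(−0.2109) = 0.8099.
C = 0.1411 × 0.8099 = 0.114 kg/m³.

0.114 kg/m³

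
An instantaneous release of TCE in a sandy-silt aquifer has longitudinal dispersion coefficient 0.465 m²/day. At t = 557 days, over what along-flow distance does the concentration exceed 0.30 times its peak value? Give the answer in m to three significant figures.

70.6 m

The plume is Gaussian with σ = √(2Dt) = √(2 × 0.465 × 557) = 22.76 m.
C/C_peak = exp(−Δx²/(2σ²)) = 0.30 ⇒ Δx = σ·√(−2 ln 0.30) = 22.76 × 1.552 = 35.32 m.
Width = 2Δx = 70.6 m.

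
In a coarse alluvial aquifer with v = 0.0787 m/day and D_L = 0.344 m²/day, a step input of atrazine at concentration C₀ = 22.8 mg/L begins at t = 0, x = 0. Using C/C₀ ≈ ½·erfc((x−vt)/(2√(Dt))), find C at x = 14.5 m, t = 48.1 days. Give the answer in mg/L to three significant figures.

0.713 mg/L

For a continuous step input, C/C₀ ≈ ½·erfc((x−vt)/(2√(Dt))).
vt = 0.0787 × 48.1 = 3.78547 m and 2√(Dt) = 2√(0.344 × 48.1) = 8.135 m.
Argument (x−vt)/(2√(Dt)) = (14.5 − 3.78547)/8.135 = 1.317; ½·erfc(1.317) = 0.03126.
C = 22.8 × 0.03126 = 0.713 mg/L.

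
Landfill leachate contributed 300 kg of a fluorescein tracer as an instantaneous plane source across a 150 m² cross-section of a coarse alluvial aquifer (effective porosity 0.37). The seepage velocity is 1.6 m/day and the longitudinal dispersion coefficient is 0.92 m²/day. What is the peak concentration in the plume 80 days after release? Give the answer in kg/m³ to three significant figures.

The peak of an instantaneous 1D plume sits at x = vt; there the Gaussian factor is 1 and C_max = M/(n_e·A·√(4πDt)), where n_e·A is the pore area the mass is dissolved in.
√(4πDt) = √(4π × 0.92 × 80) = 30.41 m, so C_max = 300/(0.37 × 150 × 30.41) = 0.178 kg/m³.

0.178 kg/m³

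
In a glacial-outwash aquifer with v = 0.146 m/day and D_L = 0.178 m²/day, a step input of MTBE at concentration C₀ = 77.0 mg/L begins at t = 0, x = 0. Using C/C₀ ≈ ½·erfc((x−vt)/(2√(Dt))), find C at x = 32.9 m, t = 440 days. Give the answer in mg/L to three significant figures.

For a continuous step input, C/C₀ ≈ ½·erfc((x−vt)/(2√(Dt))).
vt = 0.146 × 440 = 64.24 m and 2√(Dt) = 2√(0.178 × 440) = 17.70 m.
Argument (x−vt)/(2√(Dt)) = (32.9 − 64.24)/17.70 = -1.771; ½·erfc(-1.771) = 0.9939.
C = 77.0 × 0.9939 = 76.5 mg/L.

76.5 mg/L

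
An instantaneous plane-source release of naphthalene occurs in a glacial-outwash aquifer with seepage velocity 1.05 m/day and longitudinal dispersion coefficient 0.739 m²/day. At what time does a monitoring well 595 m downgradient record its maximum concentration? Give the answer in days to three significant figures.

For the 1D instantaneous-source solution, setting ∂C/∂t = 0 at fixed x gives v²t² + 2Dt − x² = 0, so t = (√(D² + v²x²) − D)/v².
√(D² + v²x²) = √(0.739² + 1.05² × 595²) = 624.8; v² = 1.1025.
t = (624.8 − 0.739)/1.1025 = 566 days (vs. the pure-advection estimate x/v = 567 d).

566 days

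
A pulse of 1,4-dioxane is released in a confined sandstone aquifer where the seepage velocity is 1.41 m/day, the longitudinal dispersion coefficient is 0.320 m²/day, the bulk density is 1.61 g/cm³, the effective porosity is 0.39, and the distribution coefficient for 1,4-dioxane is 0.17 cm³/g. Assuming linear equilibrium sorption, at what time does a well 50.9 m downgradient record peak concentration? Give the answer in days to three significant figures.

Retardation factor R = 1 + ρ_b·K_d/n = 1 + 1.61 × 0.17/0.39 = 1.702.
Sorption retards both mechanisms: v_R = v/R = 0.8284 m/day, D_R = D/R = 0.1880 m²/day.
Peak time from v_R²t² + 2D_R t − x² = 0: t = (√(D_R² + v_R²x²) − D_R)/v_R².
√(D_R² + v_R²x²) = √(0.1880² + 0.8284² × 50.9²) = 42.17; v_R² = 0.6862.
t = (42.17 − 0.1880)/0.6862 = 61.2 days.

61.2 days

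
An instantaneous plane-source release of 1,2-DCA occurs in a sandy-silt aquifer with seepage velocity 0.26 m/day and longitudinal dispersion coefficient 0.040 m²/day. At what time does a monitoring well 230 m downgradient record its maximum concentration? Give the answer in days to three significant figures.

For the 1D instantaneous-source solution, setting ∂C/∂t = 0 at fixed x gives v²t² + 2Dt − x² = 0, so t = (√(D² + v²x²) − D)/v².
√(D² + v²x²) = √(0.040² + 0.26² × 230²) = 59.80; v² = 0.0676.
t = (59.80 − 0.040)/0.0676 = 884 days (vs. the pure-advection estimate x/v = 885 d).

884 days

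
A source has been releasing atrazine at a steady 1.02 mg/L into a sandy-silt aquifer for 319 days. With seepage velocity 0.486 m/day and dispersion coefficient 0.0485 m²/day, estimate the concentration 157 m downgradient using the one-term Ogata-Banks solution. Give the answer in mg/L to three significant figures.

For a continuous step input, C/C₀ ≈ ½·erfc((x−vt)/(2√(Dt))).
vt = 0.486 × 319 = 155.034 m and 2√(Dt) = 2√(0.0485 × 319) = 7.867 m.
Argument (x−vt)/(2√(Dt)) = (157 − 155.034)/7.867 = 0.2499; ½·erfc(0.2499) = 0.3619.
C = 1.02 × 0.3619 = 0.369 mg/L.

0.369 mg/L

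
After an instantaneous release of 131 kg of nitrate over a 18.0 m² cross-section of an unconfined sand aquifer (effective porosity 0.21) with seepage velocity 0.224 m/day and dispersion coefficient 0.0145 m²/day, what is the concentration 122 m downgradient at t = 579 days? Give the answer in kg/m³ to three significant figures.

For an instantaneous plane source, C(x,t) = M/(n_e·A·√(4πDt)) · exp(−(x−vt)²/(4Dt)), with n_e·A the pore (flow) area.
Plume center vt = 0.224 × 579 = 129.696 m, so the well at 122 m is 7.696 m upgradient of the peak.
√(4πDt) = 10.27 m, giving peak height M/(n_e·A·√(4πDt)) = 131/(0.21 × 18.0 × 10.27) = 3.374 kg/m³.
(x−vt)²/(4Dt) = (-7.696)²/(4 × 0.0145 × 579) = 1.764; exp(−1.764) = 0.1714.
C = 3.374 × 0.1714 = 0.578 kg/m³.

0.578 kg/m³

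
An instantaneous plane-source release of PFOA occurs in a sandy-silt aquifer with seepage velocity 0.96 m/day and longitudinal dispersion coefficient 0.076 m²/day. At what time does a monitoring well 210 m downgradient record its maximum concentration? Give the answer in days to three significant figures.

For the 1D instantaneous-source solution, setting ∂C/∂t = 0 at fixed x gives v²t² + 2Dt − x² = 0, so t = (√(D² + v²x²) − D)/v².
√(D² + v²x²) = √(0.076² + 0.96² × 210²) = 201.6; v² = 0.9216.
t = (201.6 − 0.076)/0.9216 = 219 days (vs. the pure-advection estimate x/v = 219 d).

219 days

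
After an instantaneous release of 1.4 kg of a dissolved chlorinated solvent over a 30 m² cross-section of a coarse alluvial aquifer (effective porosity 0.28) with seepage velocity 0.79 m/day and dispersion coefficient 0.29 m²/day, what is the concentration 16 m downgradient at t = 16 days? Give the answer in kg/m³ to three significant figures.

For an instantaneous plane source, C(x,t) = M/(n_e·A·√(4πDt)) · exp(−(x−vt)²/(4Dt)), with n_e·A the pore (flow) area.
Plume center vt = 0.79 × 16 = 12.64 m, so the well at 16 m is 3.36 m downgradient of the peak.
√(4πDt) = 7.636 m, giving peak height M/(n_e·A·√(4πDt)) = 1.4/(0.28 × 30 × 7.636) = 0.02183 kg/m³.
(x−vt)²/(4Dt) = (3.36)²/(4 × 0.29 × 16) = 0.6083; exp(−0.6083) = 0.5443.
C = 0.02183 × 0.5443 = 0.0119 kg/m³.

0.0119 kg/m³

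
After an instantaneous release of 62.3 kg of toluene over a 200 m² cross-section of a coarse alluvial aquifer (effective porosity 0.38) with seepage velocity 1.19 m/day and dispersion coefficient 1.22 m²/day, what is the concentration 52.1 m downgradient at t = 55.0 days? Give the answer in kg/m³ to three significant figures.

0.0145 kg/m³

For an instantaneous plane source, C(x,t) = M/(n_e·A·√(4πDt)) · exp(−(x−vt)²/(4Dt)), with n_e·A the pore (flow) area.
Plume center vt = 1.19 × 55.0 = 65.45 m, so the well at 52.1 m is 13.35 m upgradient of the peak.
√(4πDt) = 29.04 m, giving peak height M/(n_e·A·√(4πDt)) = 62.3/(0.38 × 200 × 29.04) = 0.02823 kg/m³.
(x−vt)²/(4Dt) = (-13.35)²/(4 × 1.22 × 55.0) = 0.6640; exp(−0.6640) = 0.5148.
C = 0.02823 × 0.5148 = 0.0145 kg/m³.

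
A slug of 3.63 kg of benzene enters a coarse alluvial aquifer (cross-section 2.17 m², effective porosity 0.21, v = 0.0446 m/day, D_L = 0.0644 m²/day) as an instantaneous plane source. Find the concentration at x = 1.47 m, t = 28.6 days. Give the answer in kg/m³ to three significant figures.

For an instantaneous plane source, C(x,t) = M/(n_e·A·√(4πDt)) · exp(−(x−vt)²/(4Dt)), with n_e·A the pore (flow) area.
Plume center vt = 0.0446 × 28.6 = 1.27556 m, so the well at 1.47 m is 0.19444 m downgradient of the peak.
√(4πDt) = 4.811 m, giving peak height M/(n_e·A·√(4πDt)) = 3.63/(0.21 × 2.17 × 4.811) = 1.656 kg/m³.
(x−vt)²/(4Dt) = (0.19444)²/(4 × 0.0644 × 28.6) = 0.005132; exp(−0.005132) = 0.9949.
C = 1.656 × 0.9949 = 1.65 kg/m³.

1.65 kg/m³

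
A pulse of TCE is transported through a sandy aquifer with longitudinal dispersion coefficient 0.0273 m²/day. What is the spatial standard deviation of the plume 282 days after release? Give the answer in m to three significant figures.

Dispersive spreading gives a Gaussian with σ² = 2Dt; advection only shifts the center.
σ = √(2 × 0.0273 × 282) = 3.92 m.

3.92 m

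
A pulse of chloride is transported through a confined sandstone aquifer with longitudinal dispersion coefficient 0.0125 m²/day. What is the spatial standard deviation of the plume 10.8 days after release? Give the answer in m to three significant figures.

Dispersive spreading gives a Gaussian with σ² = 2Dt; advection only shifts the center.
σ = √(2 × 0.0125 × 10.8) = 0.520 m.

0.520 m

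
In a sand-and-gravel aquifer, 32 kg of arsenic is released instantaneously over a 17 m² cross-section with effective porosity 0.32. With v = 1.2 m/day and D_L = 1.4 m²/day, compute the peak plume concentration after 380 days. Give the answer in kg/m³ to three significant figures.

The peak of an instantaneous 1D plume sits at x = vt; there the Gaussian factor is 1 and C_max = M/(n_e·A·√(4πDt)), where n_e·A is the pore area the mass is dissolved in.
√(4πDt) = √(4π × 1.4 × 380) = 81.76 m, so C_max = 32/(0.32 × 17 × 81.76) = 0.0719 kg/m³.

0.0719 kg/m³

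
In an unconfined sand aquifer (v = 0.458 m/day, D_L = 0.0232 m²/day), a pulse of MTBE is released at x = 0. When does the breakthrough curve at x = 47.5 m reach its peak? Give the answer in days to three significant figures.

For the 1D instantaneous-source solution, setting ∂C/∂t = 0 at fixed x gives v²t² + 2Dt − x² = 0, so t = (√(D² + v²x²) − D)/v².
√(D² + v²x²) = √(0.0232² + 0.458² × 47.5²) = 21.76; v² = 0.209764.
t = (21.76 − 0.0232)/0.209764 = 104 days (vs. the pure-advection estimate x/v = 104 d).

104 days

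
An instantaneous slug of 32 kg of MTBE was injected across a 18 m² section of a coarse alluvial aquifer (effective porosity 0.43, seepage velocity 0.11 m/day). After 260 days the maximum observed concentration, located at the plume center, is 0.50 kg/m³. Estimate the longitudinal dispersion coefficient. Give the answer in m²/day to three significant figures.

0.0209 m²/day

At the plume center C_max = M/(n_e·A·√(4πDt)), so D = M²/(4πt·(n_e·A·C_max)²).
n_e·A·C_max = 0.43 × 18 × 0.50 = 3.870 kg/m.
D = 32²/(4π × 260 × 3.870²) = 0.0209 m²/day.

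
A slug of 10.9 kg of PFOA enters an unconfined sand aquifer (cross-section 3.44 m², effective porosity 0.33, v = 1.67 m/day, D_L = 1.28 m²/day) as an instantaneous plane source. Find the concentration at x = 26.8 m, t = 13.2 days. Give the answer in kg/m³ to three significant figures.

0.472 kg/m³

For an instantaneous plane source, C(x,t) = M/(n_e·A·√(4πDt)) · exp(−(x−vt)²/(4Dt)), with n_e·A the pore (flow) area.
Plume center vt = 1.67 × 13.2 = 22.044 m, so the well at 26.8 m is 4.756 m downgradient of the peak.
√(4πDt) = 14.57 m, giving peak height M/(n_e·A·√(4πDt)) = 10.9/(0.33 × 3.44 × 14.57) = 0.6590 kg/m³.
(x−vt)²/(4Dt) = (4.756)²/(4 × 1.28 × 13.2) = 0.3347; exp(−0.3347) = 0.7156.
C = 0.6590 × 0.7156 = 0.472 kg/m³.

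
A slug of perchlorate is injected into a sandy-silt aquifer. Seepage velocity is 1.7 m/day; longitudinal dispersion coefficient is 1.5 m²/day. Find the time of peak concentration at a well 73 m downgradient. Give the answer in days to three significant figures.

42.4 days

For the 1D instantaneous-source solution, setting ∂C/∂t = 0 at fixed x gives v²t² + 2Dt − x² = 0, so t = (√(D² + v²x²) − D)/v².
√(D² + v²x²) = √(1.5² + 1.7² × 73²) = 124.1; v² = 2.89.
t = (124.1 − 1.5)/2.89 = 42.4 days (vs. the pure-advection estimate x/v = 42.9 d).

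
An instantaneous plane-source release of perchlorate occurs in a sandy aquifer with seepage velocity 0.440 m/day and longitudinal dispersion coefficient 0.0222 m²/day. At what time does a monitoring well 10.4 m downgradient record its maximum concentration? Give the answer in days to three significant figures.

23.5 days

For the 1D instantaneous-source solution, setting ∂C/∂t = 0 at fixed x gives v²t² + 2Dt − x² = 0, so t = (√(D² + v²x²) − D)/v².
√(D² + v²x²) = √(0.0222² + 0.440² × 10.4²) = 4.576; v² = 0.1936.
t = (4.576 − 0.0222)/0.1936 = 23.5 days (vs. the pure-advection estimate x/v = 23.6 d).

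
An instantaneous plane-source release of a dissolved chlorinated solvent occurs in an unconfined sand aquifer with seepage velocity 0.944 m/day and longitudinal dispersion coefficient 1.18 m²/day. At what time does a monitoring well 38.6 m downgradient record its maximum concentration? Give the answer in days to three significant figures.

39.6 days

For the 1D instantaneous-source solution, setting ∂C/∂t = 0 at fixed x gives v²t² + 2Dt − x² = 0, so t = (√(D² + v²x²) − D)/v².
√(D² + v²x²) = √(1.18² + 0.944² × 38.6²) = 36.46; v² = 0.891136.
t = (36.46 − 1.18)/0.891136 = 39.6 days (vs. the pure-advection estimate x/v = 40.9 d).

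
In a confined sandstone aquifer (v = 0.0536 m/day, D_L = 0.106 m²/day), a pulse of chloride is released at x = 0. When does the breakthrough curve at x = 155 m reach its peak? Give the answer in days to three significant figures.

For the 1D instantaneous-source solution, setting ∂C/∂t = 0 at fixed x gives v²t² + 2Dt − x² = 0, so t = (√(D² + v²x²) − D)/v².
√(D² + v²x²) = √(0.106² + 0.0536² × 155²) = 8.309; v² = 0.00287296.
t = (8.309 − 0.106)/0.00287296 = 2860 days (vs. the pure-advection estimate x/v = 2890 d).

2860 days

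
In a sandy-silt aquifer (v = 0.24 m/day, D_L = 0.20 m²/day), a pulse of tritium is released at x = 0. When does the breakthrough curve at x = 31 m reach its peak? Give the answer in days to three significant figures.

For the 1D instantaneous-source solution, setting ∂C/∂t = 0 at fixed x gives v²t² + 2Dt − x² = 0, so t = (√(D² + v²x²) − D)/v².
√(D² + v²x²) = √(0.20² + 0.24² × 31²) = 7.443; v² = 0.0576.
t = (7.443 − 0.20)/0.0576 = 126 days (vs. the pure-advection estimate x/v = 129 d).

126 days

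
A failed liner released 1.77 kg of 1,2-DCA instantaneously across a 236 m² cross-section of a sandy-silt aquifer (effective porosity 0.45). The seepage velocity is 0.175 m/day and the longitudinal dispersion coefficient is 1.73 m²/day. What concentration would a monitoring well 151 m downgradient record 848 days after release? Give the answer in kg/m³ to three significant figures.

0.000123 kg/m³

For an instantaneous plane source, C(x,t) = M/(n_e·A·√(4πDt)) · exp(−(x−vt)²/(4Dt)), with n_e·A the pore (flow) area.
Plume center vt = 0.175 × 848 = 148.4 m, so the well at 151 m is 2.6 m downgradient of the peak.
√(4πDt) = 135.8 m, giving peak height M/(n_e·A·√(4πDt)) = 1.77/(0.45 × 236 × 135.8) = 0.0001227 kg/m³.
(x−vt)²/(4Dt) = (2.6)²/(4 × 1.73 × 848) = 0.001152; exp(−0.001152) = 0.9988.
C = 0.0001227 × 0.9988 = 0.000123 kg/m³.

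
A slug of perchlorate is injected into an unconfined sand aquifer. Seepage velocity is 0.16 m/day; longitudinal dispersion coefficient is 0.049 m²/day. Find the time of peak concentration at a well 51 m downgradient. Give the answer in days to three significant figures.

For the 1D instantaneous-source solution, setting ∂C/∂t = 0 at fixed x gives v²t² + 2Dt − x² = 0, so t = (√(D² + v²x²) − D)/v².
√(D² + v²x²) = √(0.049² + 0.16² × 51²) = 8.160; v² = 0.0256.
t = (8.160 − 0.049)/0.0256 = 317 days (vs. the pure-advection estimate x/v = 319 d).

317 days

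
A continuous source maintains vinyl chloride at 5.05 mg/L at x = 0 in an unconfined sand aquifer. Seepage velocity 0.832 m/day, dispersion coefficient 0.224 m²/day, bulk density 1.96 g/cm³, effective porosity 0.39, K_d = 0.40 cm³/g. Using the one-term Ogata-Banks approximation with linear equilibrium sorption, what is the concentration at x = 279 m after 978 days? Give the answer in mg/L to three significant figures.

1.19 mg/L

Retardation factor R = 1 + ρ_b·K_d/n = 1 + 1.96 × 0.40/0.39 = 3.010.
Sorption retards both mechanisms: v_R = v/R = 0.2764 m/day, D_R = D/R = 0.07442 m²/day.
v_R·t = 0.2764 × 978 = 270.3192 m; 2√(D_R t) = 17.06 m; argument = (279 − 270.3192)/17.06 = 0.5088.
C = C₀ × ½·erfc(0.5088) = 5.05 × 0.2359 = 1.19 mg/L.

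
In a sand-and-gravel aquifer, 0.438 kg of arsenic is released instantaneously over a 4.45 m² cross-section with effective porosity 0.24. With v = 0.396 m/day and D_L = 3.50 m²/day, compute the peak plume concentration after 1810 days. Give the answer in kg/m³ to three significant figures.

The peak of an instantaneous 1D plume sits at x = vt; there the Gaussian factor is 1 and C_max = M/(n_e·A·√(4πDt)), where n_e·A is the pore area the mass is dissolved in.
√(4πDt) = √(4π × 3.50 × 1810) = 282.1 m, so C_max = 0.438/(0.24 × 4.45 × 282.1) = 0.00145 kg/m³.

0.00145 kg/m³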